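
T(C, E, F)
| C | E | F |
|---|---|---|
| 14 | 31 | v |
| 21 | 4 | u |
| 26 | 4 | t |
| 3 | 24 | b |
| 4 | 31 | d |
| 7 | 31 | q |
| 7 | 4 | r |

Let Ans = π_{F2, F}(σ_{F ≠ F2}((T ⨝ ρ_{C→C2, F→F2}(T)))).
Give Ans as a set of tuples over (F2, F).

{(d, q), (d, v), (q, d), (q, v), (r, t), (r, u), (t, r), (t, u), (u, r), (u, t), (v, d), (v, q)}

ρ[C→C2, F→F2]: schema becomes (C2, E, F2); tuples unchanged.
T ⋈ ρ_{C→C2, F→F2}(T) (natural join on E): {(14, 31, v, 14, v), (14, 31, v, 4, d), (14, 31, v, 7, q), (21, 4, u, 21, u), (21, 4, u, 26, t), (21, 4, u, 7, r), (26, 4, t, 21, u), (26, 4, t, 26, t), (26, 4, t, 7, r), (3, 24, b, 3, b), (4, 31, d, 14, v), (4, 31, d, 4, d), (4, 31, d, 7, q), (7, 31, q, 14, v), (7, 31, q, 4, d), (7, 31, q, 7, q), (7, 4, r, 21, u), (7, 4, r, 26, t), (7, 4, r, 7, r)}
σ[F ≠ F2]: keep tuples satisfying F ≠ F2 → {(14, 31, v, 4, d), (14, 31, v, 7, q), (21, 4, u, 26, t), (21, 4, u, 7, r), (26, 4, t, 21, u), (26, 4, t, 7, r), (4, 31, d, 14, v), (4, 31, d, 7, q), (7, 31, q, 14, v), (7, 31, q, 4, d), (7, 4, r, 21, u), (7, 4, r, 26, t)}
Projecting to F2, F: {(d, q), (d, v), (q, d), (q, v), (r, t), (r, u), (t, r), (t, u), (u, r), (u, t), (v, d), (v, q)}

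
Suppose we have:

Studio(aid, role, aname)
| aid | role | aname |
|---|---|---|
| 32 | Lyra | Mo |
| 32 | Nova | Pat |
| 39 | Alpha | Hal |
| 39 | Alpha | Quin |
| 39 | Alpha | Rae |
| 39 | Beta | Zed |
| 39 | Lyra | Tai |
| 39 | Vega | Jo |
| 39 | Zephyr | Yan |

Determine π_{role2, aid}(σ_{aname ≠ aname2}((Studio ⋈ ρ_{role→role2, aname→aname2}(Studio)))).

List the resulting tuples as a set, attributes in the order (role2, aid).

{(Alpha, 39), (Beta, 39), (Lyra, 32), (Lyra, 39), (Nova, 32), (Vega, 39), (Zephyr, 39)}

ρ[role→role2, aname→aname2]: schema becomes (aid, role2, aname2); tuples unchanged.
Studio ⋈ ρ_{role→role2, aname→aname2}(Studio) (natural join on aid): {(32, Lyra, Mo, Lyra, Mo), (32, Lyra, Mo, Nova, Pat), (32, Nova, Pat, Lyra, Mo), (32, Nova, Pat, Nova, Pat), (39, Alpha, Hal, Alpha, Hal), (39, Alpha, Hal, Alpha, Quin), (39, Alpha, Hal, Alpha, Rae), (39, Alpha, Hal, Beta, Zed), (39, Alpha, Hal, Lyra, Tai), (39, Alpha, Hal, Vega, Jo), (39, Alpha, Hal, Zephyr, Yan), (39, Alpha, Quin, Alpha, Hal), (39, Alpha, Quin, Alpha, Quin), (39, Alpha, Quin, Alpha, Rae), (39, Alpha, Quin, Beta, Zed), (39, Alpha, Quin, Lyra, Tai), (39, Alpha, Quin, Vega, Jo), (39, Alpha, Quin, Zephyr, Yan), (39, Alpha, Rae, Alpha, Hal), (39, Alpha, Rae, Alpha, Quin), (39, Alpha, Rae, Alpha, Rae), (39, Alpha, Rae, Beta, Zed), (39, Alpha, Rae, Lyra, Tai), (39, Alpha, Rae, Vega, Jo), (39, Alpha, Rae, Zephyr, Yan), (39, Beta, Zed, Alpha, Hal), (39, Beta, Zed, Alpha, Quin), (39, Beta, Zed, Alpha, Rae), (39, Beta, Zed, Beta, Zed), (39, Beta, Zed, Lyra, Tai), (39, Beta, Zed, Vega, Jo), (39, Beta, Zed, Zephyr, Yan), (39, Lyra, Tai, Alpha, Hal), (39, Lyra, Tai, Alpha, Quin), (39, Lyra, Tai, Alpha, Rae), (39, Lyra, Tai, Beta, Zed), (39, Lyra, Tai, Lyra, Tai), (39, Lyra, Tai, Vega, Jo), (39, Lyra, Tai, Zephyr, Yan), (39, Vega, Jo, Alpha, Hal), (39, Vega, Jo, Alpha, Quin), (39, Vega, Jo, Alpha, Rae), (39, Vega, Jo, Beta, Zed), (39, Vega, Jo, Lyra, Tai), (39, Vega, Jo, Vega, Jo), (39, Vega, Jo, Zephyr, Yan), (39, Zephyr, Yan, Alpha, Hal), (39, Zephyr, Yan, Alpha, Quin), (39, Zephyr, Yan, Alpha, Rae), (39, Zephyr, Yan, Beta, Zed), (39, Zephyr, Yan, Lyra, Tai), (39, Zephyr, Yan, Vega, Jo), (39, Zephyr, Yan, Zephyr, Yan)}
Filtering on aname ≠ aname2 leaves {(32, Lyra, Mo, Nova, Pat), (32, Nova, Pat, Lyra, Mo), (39, Alpha, Hal, Alpha, Quin), (39, Alpha, Hal, Alpha, Rae), (39, Alpha, Hal, Beta, Zed), (39, Alpha, Hal, Lyra, Tai), (39, Alpha, Hal, Vega, Jo), (39, Alpha, Hal, Zephyr, Yan), (39, Alpha, Quin, Alpha, Hal), (39, Alpha, Quin, Alpha, Rae), (39, Alpha, Quin, Beta, Zed), (39, Alpha, Quin, Lyra, Tai), (39, Alpha, Quin, Vega, Jo), (39, Alpha, Quin, Zephyr, Yan), (39, Alpha, Rae, Alpha, Hal), (39, Alpha, Rae, Alpha, Quin), (39, Alpha, Rae, Beta, Zed), (39, Alpha, Rae, Lyra, Tai), (39, Alpha, Rae, Vega, Jo), (39, Alpha, Rae, Zephyr, Yan), (39, Beta, Zed, Alpha, Hal), (39, Beta, Zed, Alpha, Quin), (39, Beta, Zed, Alpha, Rae), (39, Beta, Zed, Lyra, Tai), (39, Beta, Zed, Vega, Jo), (39, Beta, Zed, Zephyr, Yan), (39, Lyra, Tai, Alpha, Hal), (39, Lyra, Tai, Alpha, Quin), (39, Lyra, Tai, Alpha, Rae), (39, Lyra, Tai, Beta, Zed), (39, Lyra, Tai, Vega, Jo), (39, Lyra, Tai, Zephyr, Yan), (39, Vega, Jo, Alpha, Hal), (39, Vega, Jo, Alpha, Quin), (39, Vega, Jo, Alpha, Rae), (39, Vega, Jo, Beta, Zed), (39, Vega, Jo, Lyra, Tai), (39, Vega, Jo, Zephyr, Yan), (39, Zephyr, Yan, Alpha, Hal), (39, Zephyr, Yan, Alpha, Quin), (39, Zephyr, Yan, Alpha, Rae), (39, Zephyr, Yan, Beta, Zed), (39, Zephyr, Yan, Lyra, Tai), (39, Zephyr, Yan, Vega, Jo)}.
Projecting to role2, aid (37 duplicate(s) eliminated): {(Alpha, 39), (Beta, 39), (Lyra, 32), (Lyra, 39), (Nova, 32), (Vega, 39), (Zephyr, 39)}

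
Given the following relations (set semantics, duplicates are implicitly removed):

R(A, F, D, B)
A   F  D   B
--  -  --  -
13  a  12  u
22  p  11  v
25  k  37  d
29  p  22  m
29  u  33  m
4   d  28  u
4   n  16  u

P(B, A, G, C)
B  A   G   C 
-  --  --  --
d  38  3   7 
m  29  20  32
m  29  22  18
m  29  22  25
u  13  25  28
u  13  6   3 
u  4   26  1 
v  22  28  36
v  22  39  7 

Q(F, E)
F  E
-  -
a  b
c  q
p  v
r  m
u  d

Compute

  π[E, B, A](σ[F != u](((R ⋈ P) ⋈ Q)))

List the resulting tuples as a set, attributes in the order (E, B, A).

Natural join on A, B: {(13, a, 12, u, 25, 28), (13, a, 12, u, 6, 3), (22, p, 11, v, 28, 36), (22, p, 11, v, 39, 7), (29, p, 22, m, 20, 32), (29, p, 22, m, 22, 18), (29, p, 22, m, 22, 25), (29, u, 33, m, 20, 32), (29, u, 33, m, 22, 18), (29, u, 33, m, 22, 25), (4, d, 28, u, 26, 1), (4, n, 16, u, 26, 1)}
Natural join on F: {(13, a, 12, u, 25, 28, b), (13, a, 12, u, 6, 3, b), (22, p, 11, v, 28, 36, v), (22, p, 11, v, 39, 7, v), (29, p, 22, m, 20, 32, v), (29, p, 22, m, 22, 18, v), (29, p, 22, m, 22, 25, v), (29, u, 33, m, 20, 32, d), (29, u, 33, m, 22, 18, d), (29, u, 33, m, 22, 25, d)}
σ[F != u]: keep tuples satisfying F != u → {(13, a, 12, u, 25, 28, b), (13, a, 12, u, 6, 3, b), (22, p, 11, v, 28, 36, v), (22, p, 11, v, 39, 7, v), (29, p, 22, m, 20, 32, v), (29, p, 22, m, 22, 18, v), (29, p, 22, m, 22, 25, v)}
π_{E, B, A} gives {(b, u, 13), (v, m, 29), (v, v, 22)} (4 duplicate(s) eliminated).

{(b, u, 13), (v, m, 29), (v, v, 22)}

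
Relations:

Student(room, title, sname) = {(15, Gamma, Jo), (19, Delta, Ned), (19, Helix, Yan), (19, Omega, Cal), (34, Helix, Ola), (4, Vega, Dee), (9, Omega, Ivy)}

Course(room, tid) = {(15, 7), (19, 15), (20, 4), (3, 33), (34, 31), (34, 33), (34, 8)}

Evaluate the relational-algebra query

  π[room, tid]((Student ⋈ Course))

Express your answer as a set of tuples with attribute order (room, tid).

{(15, 7), (19, 15), (34, 31), (34, 33), (34, 8)}

Joining Student and Course on room yields {(15, Gamma, Jo, 7), (19, Delta, Ned, 15), (19, Helix, Yan, 15), (19, Omega, Cal, 15), (34, Helix, Ola, 31), (34, Helix, Ola, 33), (34, Helix, Ola, 8)}.
π[room, tid]: project onto (room, tid) (2 duplicate(s) eliminated) → {(15, 7), (19, 15), (34, 31), (34, 33), (34, 8)}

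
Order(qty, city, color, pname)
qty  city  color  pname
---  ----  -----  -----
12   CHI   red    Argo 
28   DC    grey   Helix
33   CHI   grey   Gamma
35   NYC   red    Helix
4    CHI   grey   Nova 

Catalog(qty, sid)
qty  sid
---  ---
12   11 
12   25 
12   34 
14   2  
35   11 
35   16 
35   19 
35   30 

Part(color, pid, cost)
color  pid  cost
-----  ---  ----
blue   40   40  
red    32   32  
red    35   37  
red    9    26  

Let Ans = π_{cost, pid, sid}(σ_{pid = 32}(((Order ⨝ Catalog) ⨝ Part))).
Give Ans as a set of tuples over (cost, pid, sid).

{(32, 32, 11), (32, 32, 16), (32, 32, 19), (32, 32, 25), (32, 32, 30), (32, 32, 34)}

Order ⋈ Catalog (natural join on qty): {(12, CHI, red, Argo, 11), (12, CHI, red, Argo, 25), (12, CHI, red, Argo, 34), (35, NYC, red, Helix, 11), (35, NYC, red, Helix, 16), (35, NYC, red, Helix, 19), (35, NYC, red, Helix, 30)}
(Order ⨝ Catalog) ⋈ Part (natural join on color): {(12, CHI, red, Argo, 11, 32, 32), (12, CHI, red, Argo, 11, 35, 37), (12, CHI, red, Argo, 11, 9, 26), (12, CHI, red, Argo, 25, 32, 32), (12, CHI, red, Argo, 25, 35, 37), (12, CHI, red, Argo, 25, 9, 26), (12, CHI, red, Argo, 34, 32, 32), (12, CHI, red, Argo, 34, 35, 37), (12, CHI, red, Argo, 34, 9, 26), (35, NYC, red, Helix, 11, 32, 32), (35, NYC, red, Helix, 11, 35, 37), (35, NYC, red, Helix, 11, 9, 26), (35, NYC, red, Helix, 16, 32, 32), (35, NYC, red, Helix, 16, 35, 37), (35, NYC, red, Helix, 16, 9, 26), (35, NYC, red, Helix, 19, 32, 32), (35, NYC, red, Helix, 19, 35, 37), (35, NYC, red, Helix, 19, 9, 26), (35, NYC, red, Helix, 30, 32, 32), (35, NYC, red, Helix, 30, 35, 37), (35, NYC, red, Helix, 30, 9, 26)}
Filtering on pid = 32 leaves {(12, CHI, red, Argo, 11, 32, 32), (12, CHI, red, Argo, 25, 32, 32), (12, CHI, red, Argo, 34, 32, 32), (35, NYC, red, Helix, 11, 32, 32), (35, NYC, red, Helix, 16, 32, 32), (35, NYC, red, Helix, 19, 32, 32), (35, NYC, red, Helix, 30, 32, 32)}.
Keep only column(s) cost, pid, sid (1 duplicate(s) eliminated): {(32, 32, 11), (32, 32, 16), (32, 32, 19), (32, 32, 25), (32, 32, 30), (32, 32, 34)}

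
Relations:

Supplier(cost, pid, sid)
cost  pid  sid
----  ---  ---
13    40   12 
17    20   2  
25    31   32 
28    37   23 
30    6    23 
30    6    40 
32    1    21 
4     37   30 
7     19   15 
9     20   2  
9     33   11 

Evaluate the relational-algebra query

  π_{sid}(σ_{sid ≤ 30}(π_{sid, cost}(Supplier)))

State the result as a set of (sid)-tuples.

Keep only column(s) sid, cost: {(11, 9), (12, 13), (15, 7), (2, 17), (2, 9), (21, 32), (23, 28), (23, 30), (30, 4), (32, 25), (40, 30)}
Filtering on sid ≤ 30 leaves {(11, 9), (12, 13), (15, 7), (2, 17), (2, 9), (21, 32), (23, 28), (23, 30), (30, 4)}.
Keep only column(s) sid (2 duplicate(s) eliminated): {11, 12, 15, 2, 21, 23, 30}

{11, 12, 15, 2, 21, 23, 30}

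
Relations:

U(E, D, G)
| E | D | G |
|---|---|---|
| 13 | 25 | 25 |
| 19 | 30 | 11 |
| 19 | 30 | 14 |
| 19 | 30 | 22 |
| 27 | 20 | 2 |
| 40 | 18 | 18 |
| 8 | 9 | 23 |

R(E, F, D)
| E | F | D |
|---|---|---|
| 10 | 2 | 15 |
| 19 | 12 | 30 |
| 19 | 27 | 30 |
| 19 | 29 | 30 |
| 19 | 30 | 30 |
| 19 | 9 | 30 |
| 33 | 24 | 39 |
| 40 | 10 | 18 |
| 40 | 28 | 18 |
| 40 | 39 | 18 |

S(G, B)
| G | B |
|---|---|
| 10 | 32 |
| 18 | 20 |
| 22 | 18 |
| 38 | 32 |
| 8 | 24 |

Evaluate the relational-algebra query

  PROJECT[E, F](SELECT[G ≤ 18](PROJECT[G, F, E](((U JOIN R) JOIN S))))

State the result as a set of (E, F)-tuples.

U ⋈ R (natural join on E, D): {(19, 30, 11, 12), (19, 30, 11, 27), (19, 30, 11, 29), (19, 30, 11, 30), (19, 30, 11, 9), (19, 30, 14, 12), (19, 30, 14, 27), (19, 30, 14, 29), (19, 30, 14, 30), (19, 30, 14, 9), (19, 30, 22, 12), (19, 30, 22, 27), (19, 30, 22, 29), (19, 30, 22, 30), (19, 30, 22, 9), (40, 18, 18, 10), (40, 18, 18, 28), (40, 18, 18, 39)}
(U JOIN R) ⋈ S (natural join on G): {(19, 30, 22, 12, 18), (19, 30, 22, 27, 18), (19, 30, 22, 29, 18), (19, 30, 22, 30, 18), (19, 30, 22, 9, 18), (40, 18, 18, 10, 20), (40, 18, 18, 28, 20), (40, 18, 18, 39, 20)}
π[G, F, E]: project onto (G, F, E) → {(18, 10, 40), (18, 28, 40), (18, 39, 40), (22, 12, 19), (22, 27, 19), (22, 29, 19), (22, 30, 19), (22, 9, 19)}
Selection G ≤ 18: {(18, 10, 40), (18, 28, 40), (18, 39, 40)}
π[E, F]: project onto (E, F) → {(40, 10), (40, 28), (40, 39)}

{(40, 10), (40, 28), (40, 39)}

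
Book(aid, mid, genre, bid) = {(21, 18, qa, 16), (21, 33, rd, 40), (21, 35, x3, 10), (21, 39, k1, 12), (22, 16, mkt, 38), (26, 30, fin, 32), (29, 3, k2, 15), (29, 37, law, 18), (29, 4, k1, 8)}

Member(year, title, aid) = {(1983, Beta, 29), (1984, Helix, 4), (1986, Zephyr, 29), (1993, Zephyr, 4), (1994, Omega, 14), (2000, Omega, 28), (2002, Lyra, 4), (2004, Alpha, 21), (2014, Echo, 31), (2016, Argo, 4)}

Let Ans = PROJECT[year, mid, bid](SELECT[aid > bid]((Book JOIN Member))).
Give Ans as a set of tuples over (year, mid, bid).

Book ⋈ Member (natural join on aid): {(21, 18, qa, 16, 2004, Alpha), (21, 33, rd, 40, 2004, Alpha), (21, 35, x3, 10, 2004, Alpha), (21, 39, k1, 12, 2004, Alpha), (29, 3, k2, 15, 1983, Beta), (29, 3, k2, 15, 1986, Zephyr), (29, 37, law, 18, 1983, Beta), (29, 37, law, 18, 1986, Zephyr), (29, 4, k1, 8, 1983, Beta), (29, 4, k1, 8, 1986, Zephyr)}
Apply σ_{aid > bid}; surviving tuples: {(21, 18, qa, 16, 2004, Alpha), (21, 35, x3, 10, 2004, Alpha), (21, 39, k1, 12, 2004, Alpha), (29, 3, k2, 15, 1983, Beta), (29, 3, k2, 15, 1986, Zephyr), (29, 37, law, 18, 1983, Beta), (29, 37, law, 18, 1986, Zephyr), (29, 4, k1, 8, 1983, Beta), (29, 4, k1, 8, 1986, Zephyr)}
π[year, mid, bid]: project onto (year, mid, bid) → {(1983, 3, 15), (1983, 37, 18), (1983, 4, 8), (1986, 3, 15), (1986, 37, 18), (1986, 4, 8), (2004, 18, 16), (2004, 35, 10), (2004, 39, 12)}

{(1983, 3, 15), (1983, 37, 18), (1983, 4, 8), (1986, 3, 15), (1986, 37, 18), (1986, 4, 8), (2004, 18, 16), (2004, 35, 10), (2004, 39, 12)}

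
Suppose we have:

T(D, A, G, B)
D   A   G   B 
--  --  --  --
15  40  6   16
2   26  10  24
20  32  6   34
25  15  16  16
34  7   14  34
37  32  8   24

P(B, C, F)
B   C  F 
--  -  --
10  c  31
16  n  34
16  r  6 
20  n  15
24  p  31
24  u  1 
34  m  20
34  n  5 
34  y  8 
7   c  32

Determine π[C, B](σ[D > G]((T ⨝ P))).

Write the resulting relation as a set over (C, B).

{(m, 34), (n, 16), (n, 34), (p, 24), (r, 16), (u, 24), (y, 34)}

Joining T and P on B yields {(15, 40, 6, 16, n, 34), (15, 40, 6, 16, r, 6), (2, 26, 10, 24, p, 31), (2, 26, 10, 24, u, 1), (20, 32, 6, 34, m, 20), (20, 32, 6, 34, n, 5), (20, 32, 6, 34, y, 8), (25, 15, 16, 16, n, 34), (25, 15, 16, 16, r, 6), (34, 7, 14, 34, m, 20), (34, 7, 14, 34, n, 5), (34, 7, 14, 34, y, 8), (37, 32, 8, 24, p, 31), (37, 32, 8, 24, u, 1)}.
Selection D > G: {(15, 40, 6, 16, n, 34), (15, 40, 6, 16, r, 6), (20, 32, 6, 34, m, 20), (20, 32, 6, 34, n, 5), (20, 32, 6, 34, y, 8), (25, 15, 16, 16, n, 34), (25, 15, 16, 16, r, 6), (34, 7, 14, 34, m, 20), (34, 7, 14, 34, n, 5), (34, 7, 14, 34, y, 8), (37, 32, 8, 24, p, 31), (37, 32, 8, 24, u, 1)}
Projecting to C, B (5 duplicate(s) eliminated): {(m, 34), (n, 16), (n, 34), (p, 24), (r, 16), (u, 24), (y, 34)}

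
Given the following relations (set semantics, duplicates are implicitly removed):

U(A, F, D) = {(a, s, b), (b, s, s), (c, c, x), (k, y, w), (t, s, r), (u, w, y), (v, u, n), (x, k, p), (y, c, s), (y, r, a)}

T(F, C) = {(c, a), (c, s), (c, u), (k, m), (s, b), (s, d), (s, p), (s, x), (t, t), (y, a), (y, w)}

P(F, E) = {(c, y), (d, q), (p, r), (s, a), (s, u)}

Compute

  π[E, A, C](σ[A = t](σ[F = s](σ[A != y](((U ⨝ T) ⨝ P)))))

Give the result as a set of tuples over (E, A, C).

Joining U and T on F yields {(a, s, b, b), (a, s, b, d), (a, s, b, p), (a, s, b, x), (b, s, s, b), (b, s, s, d), (b, s, s, p), (b, s, s, x), (c, c, x, a), (c, c, x, s), (c, c, x, u), (k, y, w, a), (k, y, w, w), (t, s, r, b), (t, s, r, d), (t, s, r, p), (t, s, r, x), (x, k, p, m), (y, c, s, a), (y, c, s, s), (y, c, s, u)}.
Joining (U ⨝ T) and P on F yields {(a, s, b, b, a), (a, s, b, b, u), (a, s, b, d, a), (a, s, b, d, u), (a, s, b, p, a), (a, s, b, p, u), (a, s, b, x, a), (a, s, b, x, u), (b, s, s, b, a), (b, s, s, b, u), (b, s, s, d, a), (b, s, s, d, u), (b, s, s, p, a), (b, s, s, p, u), (b, s, s, x, a), (b, s, s, x, u), (c, c, x, a, y), (c, c, x, s, y), (c, c, x, u, y), (t, s, r, b, a), (t, s, r, b, u), (t, s, r, d, a), (t, s, r, d, u), (t, s, r, p, a), (t, s, r, p, u), (t, s, r, x, a), (t, s, r, x, u), (y, c, s, a, y), (y, c, s, s, y), (y, c, s, u, y)}.
σ[A != y]: keep tuples satisfying A != y → {(a, s, b, b, a), (a, s, b, b, u), (a, s, b, d, a), (a, s, b, d, u), (a, s, b, p, a), (a, s, b, p, u), (a, s, b, x, a), (a, s, b, x, u), (b, s, s, b, a), (b, s, s, b, u), (b, s, s, d, a), (b, s, s, d, u), (b, s, s, p, a), (b, s, s, p, u), (b, s, s, x, a), (b, s, s, x, u), (c, c, x, a, y), (c, c, x, s, y), (c, c, x, u, y), (t, s, r, b, a), (t, s, r, b, u), (t, s, r, d, a), (t, s, r, d, u), (t, s, r, p, a), (t, s, r, p, u), (t, s, r, x, a), (t, s, r, x, u)}
σ[F = s]: keep tuples satisfying F = s → {(a, s, b, b, a), (a, s, b, b, u), (a, s, b, d, a), (a, s, b, d, u), (a, s, b, p, a), (a, s, b, p, u), (a, s, b, x, a), (a, s, b, x, u), (b, s, s, b, a), (b, s, s, b, u), (b, s, s, d, a), (b, s, s, d, u), (b, s, s, p, a), (b, s, s, p, u), (b, s, s, x, a), (b, s, s, x, u), (t, s, r, b, a), (t, s, r, b, u), (t, s, r, d, a), (t, s, r, d, u), (t, s, r, p, a), (t, s, r, p, u), (t, s, r, x, a), (t, s, r, x, u)}
σ[A = t]: keep tuples satisfying A = t → {(t, s, r, b, a), (t, s, r, b, u), (t, s, r, d, a), (t, s, r, d, u), (t, s, r, p, a), (t, s, r, p, u), (t, s, r, x, a), (t, s, r, x, u)}
π_{E, A, C} gives {(a, t, b), (a, t, d), (a, t, p), (a, t, x), (u, t, b), (u, t, d), (u, t, p), (u, t, x)}.

{(a, t, b), (a, t, d), (a, t, p), (a, t, x), (u, t, b), (u, t, d), (u, t, p), (u, t, x)}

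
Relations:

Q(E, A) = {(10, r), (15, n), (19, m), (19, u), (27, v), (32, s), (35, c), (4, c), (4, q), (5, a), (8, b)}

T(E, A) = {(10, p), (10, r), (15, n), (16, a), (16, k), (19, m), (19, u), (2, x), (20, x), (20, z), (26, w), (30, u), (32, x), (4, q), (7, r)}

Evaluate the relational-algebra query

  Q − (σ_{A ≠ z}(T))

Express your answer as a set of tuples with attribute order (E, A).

Selection A ≠ z: {(10, p), (10, r), (15, n), (16, a), (16, k), (19, m), (19, u), (2, x), (20, x), (26, w), (30, u), (32, x), (4, q), (7, r)}
Set difference of the two operands is {(27, v), (32, s), (35, c), (4, c), (5, a), (8, b)}.

{(27, v), (32, s), (35, c), (4, c), (5, a), (8, b)}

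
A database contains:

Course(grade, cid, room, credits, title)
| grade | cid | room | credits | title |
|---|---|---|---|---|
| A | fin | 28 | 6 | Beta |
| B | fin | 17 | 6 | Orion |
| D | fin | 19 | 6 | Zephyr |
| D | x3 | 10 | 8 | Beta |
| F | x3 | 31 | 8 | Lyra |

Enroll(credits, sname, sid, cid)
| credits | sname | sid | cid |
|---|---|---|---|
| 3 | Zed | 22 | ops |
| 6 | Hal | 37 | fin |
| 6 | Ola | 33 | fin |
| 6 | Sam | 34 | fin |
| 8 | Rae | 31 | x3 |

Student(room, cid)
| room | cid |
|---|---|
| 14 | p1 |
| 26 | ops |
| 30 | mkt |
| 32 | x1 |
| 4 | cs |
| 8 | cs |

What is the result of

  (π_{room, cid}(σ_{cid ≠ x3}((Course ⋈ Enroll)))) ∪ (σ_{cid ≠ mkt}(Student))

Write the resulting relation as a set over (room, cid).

{(14, p1), (17, fin), (19, fin), (26, ops), (28, fin), (32, x1), (4, cs), (8, cs)}

Course ⋈ Enroll (natural join on cid, credits): {(A, fin, 28, 6, Beta, Hal, 37), (A, fin, 28, 6, Beta, Ola, 33), (A, fin, 28, 6, Beta, Sam, 34), (B, fin, 17, 6, Orion, Hal, 37), (B, fin, 17, 6, Orion, Ola, 33), (B, fin, 17, 6, Orion, Sam, 34), (D, fin, 19, 6, Zephyr, Hal, 37), (D, fin, 19, 6, Zephyr, Ola, 33), (D, fin, 19, 6, Zephyr, Sam, 34), (D, x3, 10, 8, Beta, Rae, 31), (F, x3, 31, 8, Lyra, Rae, 31)}
Filtering on cid ≠ x3 leaves {(A, fin, 28, 6, Beta, Hal, 37), (A, fin, 28, 6, Beta, Ola, 33), (A, fin, 28, 6, Beta, Sam, 34), (B, fin, 17, 6, Orion, Hal, 37), (B, fin, 17, 6, Orion, Ola, 33), (B, fin, 17, 6, Orion, Sam, 34), (D, fin, 19, 6, Zephyr, Hal, 37), (D, fin, 19, 6, Zephyr, Ola, 33), (D, fin, 19, 6, Zephyr, Sam, 34)}.
Projecting to room, cid (6 duplicate(s) eliminated): {(17, fin), (19, fin), (28, fin)}
Filtering on cid ≠ mkt leaves {(14, p1), (26, ops), (32, x1), (4, cs), (8, cs)}.
Union: {(17, fin), (19, fin), (28, fin)} with {(14, p1), (26, ops), (32, x1), (4, cs), (8, cs)} → {(14, p1), (17, fin), (19, fin), (26, ops), (28, fin), (32, x1), (4, cs), (8, cs)}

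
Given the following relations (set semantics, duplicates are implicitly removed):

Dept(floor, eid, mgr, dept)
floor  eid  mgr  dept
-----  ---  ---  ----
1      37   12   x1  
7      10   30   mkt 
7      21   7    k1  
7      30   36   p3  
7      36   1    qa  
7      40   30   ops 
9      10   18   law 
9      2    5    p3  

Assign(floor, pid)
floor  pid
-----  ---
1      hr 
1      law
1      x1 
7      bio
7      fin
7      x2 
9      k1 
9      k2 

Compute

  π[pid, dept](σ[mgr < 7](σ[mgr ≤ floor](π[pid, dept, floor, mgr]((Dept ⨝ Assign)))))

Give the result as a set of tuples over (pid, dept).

{(bio, qa), (fin, qa), (k1, p3), (k2, p3), (x2, qa)}

Joining Dept and Assign on floor yields {(1, 37, 12, x1, hr), (1, 37, 12, x1, law), (1, 37, 12, x1, x1), (7, 10, 30, mkt, bio), (7, 10, 30, mkt, fin), (7, 10, 30, mkt, x2), (7, 21, 7, k1, bio), (7, 21, 7, k1, fin), (7, 21, 7, k1, x2), (7, 30, 36, p3, bio), (7, 30, 36, p3, fin), (7, 30, 36, p3, x2), (7, 36, 1, qa, bio), (7, 36, 1, qa, fin), (7, 36, 1, qa, x2), (7, 40, 30, ops, bio), (7, 40, 30, ops, fin), (7, 40, 30, ops, x2), (9, 10, 18, law, k1), (9, 10, 18, law, k2), (9, 2, 5, p3, k1), (9, 2, 5, p3, k2)}.
π[pid, dept, floor, mgr]: project onto (pid, dept, floor, mgr) → {(bio, k1, 7, 7), (bio, mkt, 7, 30), (bio, ops, 7, 30), (bio, p3, 7, 36), (bio, qa, 7, 1), (fin, k1, 7, 7), (fin, mkt, 7, 30), (fin, ops, 7, 30), (fin, p3, 7, 36), (fin, qa, 7, 1), (hr, x1, 1, 12), (k1, law, 9, 18), (k1, p3, 9, 5), (k2, law, 9, 18), (k2, p3, 9, 5), (law, x1, 1, 12), (x1, x1, 1, 12), (x2, k1, 7, 7), (x2, mkt, 7, 30), (x2, ops, 7, 30), (x2, p3, 7, 36), (x2, qa, 7, 1)}
σ[mgr ≤ floor]: keep tuples satisfying mgr ≤ floor → {(bio, k1, 7, 7), (bio, qa, 7, 1), (fin, k1, 7, 7), (fin, qa, 7, 1), (k1, p3, 9, 5), (k2, p3, 9, 5), (x2, k1, 7, 7), (x2, qa, 7, 1)}
σ[mgr < 7]: keep tuples satisfying mgr < 7 → {(bio, qa, 7, 1), (fin, qa, 7, 1), (k1, p3, 9, 5), (k2, p3, 9, 5), (x2, qa, 7, 1)}
π[pid, dept]: project onto (pid, dept) → {(bio, qa), (fin, qa), (k1, p3), (k2, p3), (x2, qa)}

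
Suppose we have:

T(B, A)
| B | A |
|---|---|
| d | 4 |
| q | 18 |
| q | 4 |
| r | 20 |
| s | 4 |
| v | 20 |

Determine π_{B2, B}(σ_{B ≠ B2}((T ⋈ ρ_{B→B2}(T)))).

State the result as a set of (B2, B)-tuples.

ρ[B→B2]: schema becomes (B2, A); tuples unchanged.
Natural join on A: {(d, 4, d), (d, 4, q), (d, 4, s), (q, 18, q), (q, 4, d), (q, 4, q), (q, 4, s), (r, 20, r), (r, 20, v), (s, 4, d), (s, 4, q), (s, 4, s), (v, 20, r), (v, 20, v)}
Filtering on B ≠ B2 leaves {(d, 4, q), (d, 4, s), (q, 4, d), (q, 4, s), (r, 20, v), (s, 4, d), (s, 4, q), (v, 20, r)}.
Keep only column(s) B2, B: {(d, q), (d, s), (q, d), (q, s), (r, v), (s, d), (s, q), (v, r)}

{(d, q), (d, s), (q, d), (q, s), (r, v), (s, d), (s, q), (v, r)}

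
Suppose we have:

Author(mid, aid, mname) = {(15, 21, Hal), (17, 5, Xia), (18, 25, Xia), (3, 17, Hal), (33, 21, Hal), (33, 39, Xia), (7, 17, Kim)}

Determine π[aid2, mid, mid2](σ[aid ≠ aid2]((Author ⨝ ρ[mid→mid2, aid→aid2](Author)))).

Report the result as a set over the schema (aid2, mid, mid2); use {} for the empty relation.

ρ[mid→mid2, aid→aid2]: schema becomes (mid2, aid2, mname); tuples unchanged.
Joining Author and ρ[mid→mid2, aid→aid2](Author) on mname yields {(15, 21, Hal, 15, 21), (15, 21, Hal, 3, 17), (15, 21, Hal, 33, 21), (17, 5, Xia, 17, 5), (17, 5, Xia, 18, 25), (17, 5, Xia, 33, 39), (18, 25, Xia, 17, 5), (18, 25, Xia, 18, 25), (18, 25, Xia, 33, 39), (3, 17, Hal, 15, 21), (3, 17, Hal, 3, 17), (3, 17, Hal, 33, 21), (33, 21, Hal, 15, 21), (33, 21, Hal, 3, 17), (33, 21, Hal, 33, 21), (33, 39, Xia, 17, 5), (33, 39, Xia, 18, 25), (33, 39, Xia, 33, 39), (7, 17, Kim, 7, 17)}.
Filtering on aid ≠ aid2 leaves {(15, 21, Hal, 3, 17), (17, 5, Xia, 18, 25), (17, 5, Xia, 33, 39), (18, 25, Xia, 17, 5), (18, 25, Xia, 33, 39), (3, 17, Hal, 15, 21), (3, 17, Hal, 33, 21), (33, 21, Hal, 3, 17), (33, 39, Xia, 17, 5), (33, 39, Xia, 18, 25)}.
π[aid2, mid, mid2]: project onto (aid2, mid, mid2) → {(17, 15, 3), (17, 33, 3), (21, 3, 15), (21, 3, 33), (25, 17, 18), (25, 33, 18), (39, 17, 33), (39, 18, 33), (5, 18, 17), (5, 33, 17)}

{(17, 15, 3), (17, 33, 3), (21, 3, 15), (21, 3, 33), (25, 17, 18), (25, 33, 18), (39, 17, 33), (39, 18, 33), (5, 18, 17), (5, 33, 17)}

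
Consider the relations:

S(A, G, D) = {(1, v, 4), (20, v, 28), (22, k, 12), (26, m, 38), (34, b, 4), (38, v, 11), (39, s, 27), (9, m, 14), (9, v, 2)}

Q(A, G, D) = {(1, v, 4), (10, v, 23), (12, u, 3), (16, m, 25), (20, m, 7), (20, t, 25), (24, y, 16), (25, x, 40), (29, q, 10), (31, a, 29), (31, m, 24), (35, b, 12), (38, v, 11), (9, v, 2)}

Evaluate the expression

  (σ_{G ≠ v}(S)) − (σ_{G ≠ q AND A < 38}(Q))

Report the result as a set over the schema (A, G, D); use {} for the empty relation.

{(22, k, 12), (26, m, 38), (34, b, 4), (39, s, 27), (9, m, 14)}

σ[G ≠ v]: keep tuples satisfying G ≠ v → {(22, k, 12), (26, m, 38), (34, b, 4), (39, s, 27), (9, m, 14)}
σ[G ≠ q AND A < 38]: keep tuples satisfying G ≠ q AND A < 38 → {(1, v, 4), (10, v, 23), (12, u, 3), (16, m, 25), (20, m, 7), (20, t, 25), (24, y, 16), (25, x, 40), (31, a, 29), (31, m, 24), (35, b, 12), (9, v, 2)}
Set difference of the two operands is {(22, k, 12), (26, m, 38), (34, b, 4), (39, s, 27), (9, m, 14)}.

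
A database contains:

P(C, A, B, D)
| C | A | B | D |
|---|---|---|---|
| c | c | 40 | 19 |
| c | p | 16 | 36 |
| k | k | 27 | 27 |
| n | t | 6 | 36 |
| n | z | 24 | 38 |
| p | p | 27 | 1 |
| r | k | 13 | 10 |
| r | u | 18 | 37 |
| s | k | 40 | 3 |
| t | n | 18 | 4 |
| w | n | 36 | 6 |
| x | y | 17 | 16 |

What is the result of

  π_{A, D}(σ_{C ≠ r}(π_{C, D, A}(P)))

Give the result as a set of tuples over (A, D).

{(c, 19), (k, 27), (k, 3), (n, 4), (n, 6), (p, 1), (p, 36), (t, 36), (y, 16), (z, 38)}

π[C, D, A]: project onto (C, D, A) → {(c, 19, c), (c, 36, p), (k, 27, k), (n, 36, t), (n, 38, z), (p, 1, p), (r, 10, k), (r, 37, u), (s, 3, k), (t, 4, n), (w, 6, n), (x, 16, y)}
Apply σ_{C ≠ r}; surviving tuples: {(c, 19, c), (c, 36, p), (k, 27, k), (n, 36, t), (n, 38, z), (p, 1, p), (s, 3, k), (t, 4, n), (w, 6, n), (x, 16, y)}
π[A, D]: project onto (A, D) → {(c, 19), (k, 27), (k, 3), (n, 4), (n, 6), (p, 1), (p, 36), (t, 36), (y, 16), (z, 38)}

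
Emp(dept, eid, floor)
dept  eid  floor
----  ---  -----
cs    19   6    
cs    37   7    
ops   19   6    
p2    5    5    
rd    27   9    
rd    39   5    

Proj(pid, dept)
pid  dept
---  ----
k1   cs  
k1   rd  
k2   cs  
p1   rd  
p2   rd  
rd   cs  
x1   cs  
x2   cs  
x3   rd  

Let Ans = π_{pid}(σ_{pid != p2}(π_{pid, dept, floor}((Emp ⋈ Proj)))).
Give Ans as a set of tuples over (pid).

{k1, k2, p1, rd, x1, x2, x3}

Natural join on dept: {(cs, 19, 6, k1), (cs, 19, 6, k2), (cs, 19, 6, rd), (cs, 19, 6, x1), (cs, 19, 6, x2), (cs, 37, 7, k1), (cs, 37, 7, k2), (cs, 37, 7, rd), (cs, 37, 7, x1), (cs, 37, 7, x2), (rd, 27, 9, k1), (rd, 27, 9, p1), (rd, 27, 9, p2), (rd, 27, 9, x3), (rd, 39, 5, k1), (rd, 39, 5, p1), (rd, 39, 5, p2), (rd, 39, 5, x3)}
π_{pid, dept, floor} gives {(k1, cs, 6), (k1, cs, 7), (k1, rd, 5), (k1, rd, 9), (k2, cs, 6), (k2, cs, 7), (p1, rd, 5), (p1, rd, 9), (p2, rd, 5), (p2, rd, 9), (rd, cs, 6), (rd, cs, 7), (x1, cs, 6), (x1, cs, 7), (x2, cs, 6), (x2, cs, 7), (x3, rd, 5), (x3, rd, 9)}.
σ[pid != p2]: keep tuples satisfying pid != p2 → {(k1, cs, 6), (k1, cs, 7), (k1, rd, 5), (k1, rd, 9), (k2, cs, 6), (k2, cs, 7), (p1, rd, 5), (p1, rd, 9), (rd, cs, 6), (rd, cs, 7), (x1, cs, 6), (x1, cs, 7), (x2, cs, 6), (x2, cs, 7), (x3, rd, 5), (x3, rd, 9)}
π_{pid} gives {k1, k2, p1, rd, x1, x2, x3} (9 duplicate(s) eliminated).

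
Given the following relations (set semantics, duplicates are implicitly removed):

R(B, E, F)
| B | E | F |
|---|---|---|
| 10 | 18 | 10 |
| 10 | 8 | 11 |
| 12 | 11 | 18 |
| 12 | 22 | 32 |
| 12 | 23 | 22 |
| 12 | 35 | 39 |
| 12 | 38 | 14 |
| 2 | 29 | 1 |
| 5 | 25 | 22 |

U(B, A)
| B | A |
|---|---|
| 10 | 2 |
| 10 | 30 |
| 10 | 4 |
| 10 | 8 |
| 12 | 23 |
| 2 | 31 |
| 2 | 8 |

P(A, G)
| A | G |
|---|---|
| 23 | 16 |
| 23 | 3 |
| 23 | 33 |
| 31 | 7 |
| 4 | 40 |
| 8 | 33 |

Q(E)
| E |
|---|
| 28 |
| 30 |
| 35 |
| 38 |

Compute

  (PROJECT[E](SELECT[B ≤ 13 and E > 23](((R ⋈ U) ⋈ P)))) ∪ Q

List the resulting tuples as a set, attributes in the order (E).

{28, 29, 30, 35, 38}

Natural join on B: {(10, 18, 10, 2), (10, 18, 10, 30), (10, 18, 10, 4), (10, 18, 10, 8), (10, 8, 11, 2), (10, 8, 11, 30), (10, 8, 11, 4), (10, 8, 11, 8), (12, 11, 18, 23), (12, 22, 32, 23), (12, 23, 22, 23), (12, 35, 39, 23), (12, 38, 14, 23), (2, 29, 1, 31), (2, 29, 1, 8)}
Natural join on A: {(10, 18, 10, 4, 40), (10, 18, 10, 8, 33), (10, 8, 11, 4, 40), (10, 8, 11, 8, 33), (12, 11, 18, 23, 16), (12, 11, 18, 23, 3), (12, 11, 18, 23, 33), (12, 22, 32, 23, 16), (12, 22, 32, 23, 3), (12, 22, 32, 23, 33), (12, 23, 22, 23, 16), (12, 23, 22, 23, 3), (12, 23, 22, 23, 33), (12, 35, 39, 23, 16), (12, 35, 39, 23, 3), (12, 35, 39, 23, 33), (12, 38, 14, 23, 16), (12, 38, 14, 23, 3), (12, 38, 14, 23, 33), (2, 29, 1, 31, 7), (2, 29, 1, 8, 33)}
Filtering on B ≤ 13 and E > 23 leaves {(12, 35, 39, 23, 16), (12, 35, 39, 23, 3), (12, 35, 39, 23, 33), (12, 38, 14, 23, 16), (12, 38, 14, 23, 3), (12, 38, 14, 23, 33), (2, 29, 1, 31, 7), (2, 29, 1, 8, 33)}.
π_{E} gives {29, 35, 38} (5 duplicate(s) eliminated).
Taking the union: {28, 29, 30, 35, 38}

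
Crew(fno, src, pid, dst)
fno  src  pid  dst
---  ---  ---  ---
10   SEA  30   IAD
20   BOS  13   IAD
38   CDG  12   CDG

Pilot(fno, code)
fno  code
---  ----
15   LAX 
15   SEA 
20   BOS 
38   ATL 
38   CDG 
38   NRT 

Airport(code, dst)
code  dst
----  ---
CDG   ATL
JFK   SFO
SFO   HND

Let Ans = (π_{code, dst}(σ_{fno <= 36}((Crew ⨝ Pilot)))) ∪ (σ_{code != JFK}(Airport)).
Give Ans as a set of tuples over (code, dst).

{(BOS, IAD), (CDG, ATL), (SFO, HND)}

Joining Crew and Pilot on fno yields {(20, BOS, 13, IAD, BOS), (38, CDG, 12, CDG, ATL), (38, CDG, 12, CDG, CDG), (38, CDG, 12, CDG, NRT)}.
Filtering on fno <= 36 leaves {(20, BOS, 13, IAD, BOS)}.
Projecting to code, dst: {(BOS, IAD)}
Filtering on code != JFK leaves {(CDG, ATL), (SFO, HND)}.
Taking the union: {(BOS, IAD), (CDG, ATL), (SFO, HND)}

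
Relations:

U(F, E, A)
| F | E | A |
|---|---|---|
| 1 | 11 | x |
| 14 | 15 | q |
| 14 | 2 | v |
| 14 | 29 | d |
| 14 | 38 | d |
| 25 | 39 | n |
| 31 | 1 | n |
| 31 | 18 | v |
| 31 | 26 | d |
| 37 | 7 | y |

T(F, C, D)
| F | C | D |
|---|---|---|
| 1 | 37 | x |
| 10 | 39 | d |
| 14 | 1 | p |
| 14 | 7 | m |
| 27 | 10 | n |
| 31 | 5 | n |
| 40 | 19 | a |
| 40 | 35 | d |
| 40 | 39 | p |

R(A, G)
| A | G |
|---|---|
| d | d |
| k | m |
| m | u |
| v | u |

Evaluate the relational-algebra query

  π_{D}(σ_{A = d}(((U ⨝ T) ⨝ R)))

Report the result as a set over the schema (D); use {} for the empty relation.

Joining U and T on F yields {(1, 11, x, 37, x), (14, 15, q, 1, p), (14, 15, q, 7, m), (14, 2, v, 1, p), (14, 2, v, 7, m), (14, 29, d, 1, p), (14, 29, d, 7, m), (14, 38, d, 1, p), (14, 38, d, 7, m), (31, 1, n, 5, n), (31, 18, v, 5, n), (31, 26, d, 5, n)}.
Joining (U ⨝ T) and R on A yields {(14, 2, v, 1, p, u), (14, 2, v, 7, m, u), (14, 29, d, 1, p, d), (14, 29, d, 7, m, d), (14, 38, d, 1, p, d), (14, 38, d, 7, m, d), (31, 18, v, 5, n, u), (31, 26, d, 5, n, d)}.
σ[A = d]: keep tuples satisfying A = d → {(14, 29, d, 1, p, d), (14, 29, d, 7, m, d), (14, 38, d, 1, p, d), (14, 38, d, 7, m, d), (31, 26, d, 5, n, d)}
π_{D} gives {m, n, p} (2 duplicate(s) eliminated).

{m, n, p}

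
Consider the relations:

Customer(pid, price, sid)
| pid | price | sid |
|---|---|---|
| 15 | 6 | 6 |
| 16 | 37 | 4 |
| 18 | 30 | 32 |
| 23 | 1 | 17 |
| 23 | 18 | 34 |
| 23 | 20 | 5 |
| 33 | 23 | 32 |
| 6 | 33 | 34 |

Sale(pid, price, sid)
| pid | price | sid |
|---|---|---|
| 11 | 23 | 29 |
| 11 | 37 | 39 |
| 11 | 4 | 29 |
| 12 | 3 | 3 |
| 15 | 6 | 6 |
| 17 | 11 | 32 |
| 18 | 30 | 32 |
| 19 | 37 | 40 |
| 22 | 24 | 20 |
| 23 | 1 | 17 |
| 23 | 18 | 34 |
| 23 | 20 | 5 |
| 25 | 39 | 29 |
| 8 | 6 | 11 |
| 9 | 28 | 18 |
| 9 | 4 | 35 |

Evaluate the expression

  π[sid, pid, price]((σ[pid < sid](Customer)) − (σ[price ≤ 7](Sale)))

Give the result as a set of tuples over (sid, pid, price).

{(32, 18, 30), (34, 23, 18), (34, 6, 33)}

σ[pid < sid]: keep tuples satisfying pid < sid → {(18, 30, 32), (23, 18, 34), (6, 33, 34)}
σ[price ≤ 7]: keep tuples satisfying price ≤ 7 → {(11, 4, 29), (12, 3, 3), (15, 6, 6), (23, 1, 17), (8, 6, 11), (9, 4, 35)}
Difference: {(18, 30, 32), (23, 18, 34), (6, 33, 34)} with {(11, 4, 29), (12, 3, 3), (15, 6, 6), (23, 1, 17), (8, 6, 11), (9, 4, 35)} → {(18, 30, 32), (23, 18, 34), (6, 33, 34)}
Projecting to sid, pid, price: {(32, 18, 30), (34, 23, 18), (34, 6, 33)}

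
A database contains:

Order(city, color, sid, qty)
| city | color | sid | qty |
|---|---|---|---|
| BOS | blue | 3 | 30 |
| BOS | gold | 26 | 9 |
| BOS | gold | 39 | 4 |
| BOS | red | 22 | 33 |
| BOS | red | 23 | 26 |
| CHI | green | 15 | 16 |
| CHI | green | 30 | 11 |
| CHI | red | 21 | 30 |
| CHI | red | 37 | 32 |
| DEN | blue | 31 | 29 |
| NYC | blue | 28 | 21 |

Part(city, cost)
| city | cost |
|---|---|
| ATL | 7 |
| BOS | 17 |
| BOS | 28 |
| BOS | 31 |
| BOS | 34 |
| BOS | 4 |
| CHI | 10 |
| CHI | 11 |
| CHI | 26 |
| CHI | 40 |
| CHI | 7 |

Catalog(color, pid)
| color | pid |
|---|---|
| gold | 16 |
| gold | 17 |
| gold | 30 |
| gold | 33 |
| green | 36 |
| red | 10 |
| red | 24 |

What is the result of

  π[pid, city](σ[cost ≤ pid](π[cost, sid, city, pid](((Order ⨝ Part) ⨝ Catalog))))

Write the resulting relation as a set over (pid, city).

{(10, BOS), (10, CHI), (16, BOS), (17, BOS), (24, BOS), (24, CHI), (30, BOS), (33, BOS), (36, CHI)}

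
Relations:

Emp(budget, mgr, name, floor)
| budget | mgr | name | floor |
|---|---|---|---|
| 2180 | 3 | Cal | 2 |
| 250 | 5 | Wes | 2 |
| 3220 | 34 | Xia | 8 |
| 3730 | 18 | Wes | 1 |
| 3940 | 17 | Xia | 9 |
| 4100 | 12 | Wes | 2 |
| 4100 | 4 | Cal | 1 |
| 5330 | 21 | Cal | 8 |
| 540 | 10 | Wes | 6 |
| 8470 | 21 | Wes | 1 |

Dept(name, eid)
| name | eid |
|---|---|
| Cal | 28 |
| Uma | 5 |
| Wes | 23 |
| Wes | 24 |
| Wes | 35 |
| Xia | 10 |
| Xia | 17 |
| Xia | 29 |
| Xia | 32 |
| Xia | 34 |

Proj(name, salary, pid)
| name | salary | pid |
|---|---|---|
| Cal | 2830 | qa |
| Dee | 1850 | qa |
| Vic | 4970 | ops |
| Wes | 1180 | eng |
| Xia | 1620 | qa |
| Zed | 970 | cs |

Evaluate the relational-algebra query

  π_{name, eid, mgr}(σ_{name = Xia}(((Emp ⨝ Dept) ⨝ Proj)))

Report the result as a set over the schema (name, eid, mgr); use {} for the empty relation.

{(Xia, 10, 17), (Xia, 10, 34), (Xia, 17, 17), (Xia, 17, 34), (Xia, 29, 17), (Xia, 29, 34), (Xia, 32, 17), (Xia, 32, 34), (Xia, 34, 17), (Xia, 34, 34)}

Joining Emp and Dept on name yields {(2180, 3, Cal, 2, 28), (250, 5, Wes, 2, 23), (250, 5, Wes, 2, 24), (250, 5, Wes, 2, 35), (3220, 34, Xia, 8, 10), (3220, 34, Xia, 8, 17), (3220, 34, Xia, 8, 29), (3220, 34, Xia, 8, 32), (3220, 34, Xia, 8, 34), (3730, 18, Wes, 1, 23), (3730, 18, Wes, 1, 24), (3730, 18, Wes, 1, 35), (3940, 17, Xia, 9, 10), (3940, 17, Xia, 9, 17), (3940, 17, Xia, 9, 29), (3940, 17, Xia, 9, 32), (3940, 17, Xia, 9, 34), (4100, 12, Wes, 2, 23), (4100, 12, Wes, 2, 24), (4100, 12, Wes, 2, 35), (4100, 4, Cal, 1, 28), (5330, 21, Cal, 8, 28), (540, 10, Wes, 6, 23), (540, 10, Wes, 6, 24), (540, 10, Wes, 6, 35), (8470, 21, Wes, 1, 23), (8470, 21, Wes, 1, 24), (8470, 21, Wes, 1, 35)}.
Joining (Emp ⨝ Dept) and Proj on name yields {(2180, 3, Cal, 2, 28, 2830, qa), (250, 5, Wes, 2, 23, 1180, eng), (250, 5, Wes, 2, 24, 1180, eng), (250, 5, Wes, 2, 35, 1180, eng), (3220, 34, Xia, 8, 10, 1620, qa), (3220, 34, Xia, 8, 17, 1620, qa), (3220, 34, Xia, 8, 29, 1620, qa), (3220, 34, Xia, 8, 32, 1620, qa), (3220, 34, Xia, 8, 34, 1620, qa), (3730, 18, Wes, 1, 23, 1180, eng), (3730, 18, Wes, 1, 24, 1180, eng), (3730, 18, Wes, 1, 35, 1180, eng), (3940, 17, Xia, 9, 10, 1620, qa), (3940, 17, Xia, 9, 17, 1620, qa), (3940, 17, Xia, 9, 29, 1620, qa), (3940, 17, Xia, 9, 32, 1620, qa), (3940, 17, Xia, 9, 34, 1620, qa), (4100, 12, Wes, 2, 23, 1180, eng), (4100, 12, Wes, 2, 24, 1180, eng), (4100, 12, Wes, 2, 35, 1180, eng), (4100, 4, Cal, 1, 28, 2830, qa), (5330, 21, Cal, 8, 28, 2830, qa), (540, 10, Wes, 6, 23, 1180, eng), (540, 10, Wes, 6, 24, 1180, eng), (540, 10, Wes, 6, 35, 1180, eng), (8470, 21, Wes, 1, 23, 1180, eng), (8470, 21, Wes, 1, 24, 1180, eng), (8470, 21, Wes, 1, 35, 1180, eng)}.
Selection name = Xia: {(3220, 34, Xia, 8, 10, 1620, qa), (3220, 34, Xia, 8, 17, 1620, qa), (3220, 34, Xia, 8, 29, 1620, qa), (3220, 34, Xia, 8, 32, 1620, qa), (3220, 34, Xia, 8, 34, 1620, qa), (3940, 17, Xia, 9, 10, 1620, qa), (3940, 17, Xia, 9, 17, 1620, qa), (3940, 17, Xia, 9, 29, 1620, qa), (3940, 17, Xia, 9, 32, 1620, qa), (3940, 17, Xia, 9, 34, 1620, qa)}
Keep only column(s) name, eid, mgr: {(Xia, 10, 17), (Xia, 10, 34), (Xia, 17, 17), (Xia, 17, 34), (Xia, 29, 17), (Xia, 29, 34), (Xia, 32, 17), (Xia, 32, 34), (Xia, 34, 17), (Xia, 34, 34)}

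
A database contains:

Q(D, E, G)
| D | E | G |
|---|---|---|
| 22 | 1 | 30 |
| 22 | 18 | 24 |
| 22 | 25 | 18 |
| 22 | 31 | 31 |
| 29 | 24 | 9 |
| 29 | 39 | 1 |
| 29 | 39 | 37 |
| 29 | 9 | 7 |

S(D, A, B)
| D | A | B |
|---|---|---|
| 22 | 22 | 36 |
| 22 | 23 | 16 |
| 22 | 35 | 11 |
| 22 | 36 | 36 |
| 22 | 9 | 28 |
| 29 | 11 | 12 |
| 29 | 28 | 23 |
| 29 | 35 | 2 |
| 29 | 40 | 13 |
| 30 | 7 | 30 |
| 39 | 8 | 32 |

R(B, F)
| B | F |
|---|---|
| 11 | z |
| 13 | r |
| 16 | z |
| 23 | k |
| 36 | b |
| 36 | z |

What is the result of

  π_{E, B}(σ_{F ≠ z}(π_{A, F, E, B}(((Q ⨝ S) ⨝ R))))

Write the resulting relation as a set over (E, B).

{(1, 36), (18, 36), (24, 13), (24, 23), (25, 36), (31, 36), (39, 13), (39, 23), (9, 13), (9, 23)}

Natural join on D: {(22, 1, 30, 22, 36), (22, 1, 30, 23, 16), (22, 1, 30, 35, 11), (22, 1, 30, 36, 36), (22, 1, 30, 9, 28), (22, 18, 24, 22, 36), (22, 18, 24, 23, 16), (22, 18, 24, 35, 11), (22, 18, 24, 36, 36), (22, 18, 24, 9, 28), (22, 25, 18, 22, 36), (22, 25, 18, 23, 16), (22, 25, 18, 35, 11), (22, 25, 18, 36, 36), (22, 25, 18, 9, 28), (22, 31, 31, 22, 36), (22, 31, 31, 23, 16), (22, 31, 31, 35, 11), (22, 31, 31, 36, 36), (22, 31, 31, 9, 28), (29, 24, 9, 11, 12), (29, 24, 9, 28, 23), (29, 24, 9, 35, 2), (29, 24, 9, 40, 13), (29, 39, 1, 11, 12), (29, 39, 1, 28, 23), (29, 39, 1, 35, 2), (29, 39, 1, 40, 13), (29, 39, 37, 11, 12), (29, 39, 37, 28, 23), (29, 39, 37, 35, 2), (29, 39, 37, 40, 13), (29, 9, 7, 11, 12), (29, 9, 7, 28, 23), (29, 9, 7, 35, 2), (29, 9, 7, 40, 13)}
Natural join on B: {(22, 1, 30, 22, 36, b), (22, 1, 30, 22, 36, z), (22, 1, 30, 23, 16, z), (22, 1, 30, 35, 11, z), (22, 1, 30, 36, 36, b), (22, 1, 30, 36, 36, z), (22, 18, 24, 22, 36, b), (22, 18, 24, 22, 36, z), (22, 18, 24, 23, 16, z), (22, 18, 24, 35, 11, z), (22, 18, 24, 36, 36, b), (22, 18, 24, 36, 36, z), (22, 25, 18, 22, 36, b), (22, 25, 18, 22, 36, z), (22, 25, 18, 23, 16, z), (22, 25, 18, 35, 11, z), (22, 25, 18, 36, 36, b), (22, 25, 18, 36, 36, z), (22, 31, 31, 22, 36, b), (22, 31, 31, 22, 36, z), (22, 31, 31, 23, 16, z), (22, 31, 31, 35, 11, z), (22, 31, 31, 36, 36, b), (22, 31, 31, 36, 36, z), (29, 24, 9, 28, 23, k), (29, 24, 9, 40, 13, r), (29, 39, 1, 28, 23, k), (29, 39, 1, 40, 13, r), (29, 39, 37, 28, 23, k), (29, 39, 37, 40, 13, r), (29, 9, 7, 28, 23, k), (29, 9, 7, 40, 13, r)}
Projecting to A, F, E, B (2 duplicate(s) eliminated): {(22, b, 1, 36), (22, b, 18, 36), (22, b, 25, 36), (22, b, 31, 36), (22, z, 1, 36), (22, z, 18, 36), (22, z, 25, 36), (22, z, 31, 36), (23, z, 1, 16), (23, z, 18, 16), (23, z, 25, 16), (23, z, 31, 16), (28, k, 24, 23), (28, k, 39, 23), (28, k, 9, 23), (35, z, 1, 11), (35, z, 18, 11), (35, z, 25, 11), (35, z, 31, 11), (36, b, 1, 36), (36, b, 18, 36), (36, b, 25, 36), (36, b, 31, 36), (36, z, 1, 36), (36, z, 18, 36), (36, z, 25, 36), (36, z, 31, 36), (40, r, 24, 13), (40, r, 39, 13), (40, r, 9, 13)}
Filtering on F ≠ z leaves {(22, b, 1, 36), (22, b, 18, 36), (22, b, 25, 36), (22, b, 31, 36), (28, k, 24, 23), (28, k, 39, 23), (28, k, 9, 23), (36, b, 1, 36), (36, b, 18, 36), (36, b, 25, 36), (36, b, 31, 36), (40, r, 24, 13), (40, r, 39, 13), (40, r, 9, 13)}.
Projecting to E, B (4 duplicate(s) eliminated): {(1, 36), (18, 36), (24, 13), (24, 23), (25, 36), (31, 36), (39, 13), (39, 23), (9, 13), (9, 23)}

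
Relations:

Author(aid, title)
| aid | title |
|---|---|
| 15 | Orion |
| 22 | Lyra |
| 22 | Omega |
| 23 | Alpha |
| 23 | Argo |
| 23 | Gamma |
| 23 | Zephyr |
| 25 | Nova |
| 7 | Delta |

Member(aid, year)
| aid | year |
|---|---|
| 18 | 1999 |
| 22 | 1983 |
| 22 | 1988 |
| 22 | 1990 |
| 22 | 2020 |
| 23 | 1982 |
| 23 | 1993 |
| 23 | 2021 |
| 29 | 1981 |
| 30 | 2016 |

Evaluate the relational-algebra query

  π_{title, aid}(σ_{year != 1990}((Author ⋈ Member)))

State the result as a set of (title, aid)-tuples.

Joining Author and Member on aid yields {(22, Lyra, 1983), (22, Lyra, 1988), (22, Lyra, 1990), (22, Lyra, 2020), (22, Omega, 1983), (22, Omega, 1988), (22, Omega, 1990), (22, Omega, 2020), (23, Alpha, 1982), (23, Alpha, 1993), (23, Alpha, 2021), (23, Argo, 1982), (23, Argo, 1993), (23, Argo, 2021), (23, Gamma, 1982), (23, Gamma, 1993), (23, Gamma, 2021), (23, Zephyr, 1982), (23, Zephyr, 1993), (23, Zephyr, 2021)}.
σ[year != 1990]: keep tuples satisfying year != 1990 → {(22, Lyra, 1983), (22, Lyra, 1988), (22, Lyra, 2020), (22, Omega, 1983), (22, Omega, 1988), (22, Omega, 2020), (23, Alpha, 1982), (23, Alpha, 1993), (23, Alpha, 2021), (23, Argo, 1982), (23, Argo, 1993), (23, Argo, 2021), (23, Gamma, 1982), (23, Gamma, 1993), (23, Gamma, 2021), (23, Zephyr, 1982), (23, Zephyr, 1993), (23, Zephyr, 2021)}
π_{title, aid} gives {(Alpha, 23), (Argo, 23), (Gamma, 23), (Lyra, 22), (Omega, 22), (Zephyr, 23)} (12 duplicate(s) eliminated).

{(Alpha, 23), (Argo, 23), (Gamma, 23), (Lyra, 22), (Omega, 22), (Zephyr, 23)}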